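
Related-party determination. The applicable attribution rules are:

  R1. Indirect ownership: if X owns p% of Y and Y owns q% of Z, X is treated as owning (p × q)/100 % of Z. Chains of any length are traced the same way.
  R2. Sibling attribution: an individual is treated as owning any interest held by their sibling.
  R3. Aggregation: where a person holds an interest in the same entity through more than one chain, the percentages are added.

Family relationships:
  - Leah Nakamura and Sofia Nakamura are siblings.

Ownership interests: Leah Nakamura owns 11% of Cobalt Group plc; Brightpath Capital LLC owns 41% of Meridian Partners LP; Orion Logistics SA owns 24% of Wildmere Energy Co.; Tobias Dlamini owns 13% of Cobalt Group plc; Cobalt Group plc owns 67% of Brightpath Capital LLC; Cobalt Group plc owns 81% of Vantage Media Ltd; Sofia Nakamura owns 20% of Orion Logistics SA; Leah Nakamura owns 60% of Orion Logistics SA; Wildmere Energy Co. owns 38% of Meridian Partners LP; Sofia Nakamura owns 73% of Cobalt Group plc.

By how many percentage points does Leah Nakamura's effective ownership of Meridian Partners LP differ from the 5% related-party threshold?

25.3708

By sibling attribution (R2), Leah Nakamura is treated as also owning Sofia Nakamura's interest in Cobalt Group plc, giving 11% + 73% = 84%.
By sibling attribution (R2), Leah Nakamura is treated as also owning Sofia Nakamura's interest in Orion Logistics SA, giving 60% + 20% = 80%.
Chain via Cobalt Group plc → Brightpath Capital LLC (R1): 84% × 67% × 41% = 23.0748% of Meridian Partners LP.
Chain via Orion Logistics SA → Wildmere Energy Co. (R1): 80% × 24% × 38% = 7.296% of Meridian Partners LP.
Aggregating (R3): 23.0748% + 7.296% = 30.3708%.
30.3708% exceeds the 5% threshold by 25.3708 percentage points.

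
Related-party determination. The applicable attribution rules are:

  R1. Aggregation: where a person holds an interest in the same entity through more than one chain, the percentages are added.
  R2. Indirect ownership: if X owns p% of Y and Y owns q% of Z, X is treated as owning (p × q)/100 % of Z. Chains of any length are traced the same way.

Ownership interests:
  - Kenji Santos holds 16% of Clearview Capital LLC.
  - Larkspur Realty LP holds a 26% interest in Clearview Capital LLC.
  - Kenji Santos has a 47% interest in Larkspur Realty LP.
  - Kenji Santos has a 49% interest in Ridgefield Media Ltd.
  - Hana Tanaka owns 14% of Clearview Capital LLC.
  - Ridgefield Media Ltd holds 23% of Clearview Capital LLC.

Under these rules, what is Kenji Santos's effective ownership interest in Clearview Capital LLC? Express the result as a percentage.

Chain via Ridgefield Media Ltd (R2): 49% × 23% = 11.27% of Clearview Capital LLC.
Chain via Larkspur Realty LP (R2): 47% × 26% = 12.22% of Clearview Capital LLC.
Direct interest in Clearview Capital LLC: 16%.
Aggregating (R1): 11.27% + 12.22% + 16% = 39.49%.

39.49%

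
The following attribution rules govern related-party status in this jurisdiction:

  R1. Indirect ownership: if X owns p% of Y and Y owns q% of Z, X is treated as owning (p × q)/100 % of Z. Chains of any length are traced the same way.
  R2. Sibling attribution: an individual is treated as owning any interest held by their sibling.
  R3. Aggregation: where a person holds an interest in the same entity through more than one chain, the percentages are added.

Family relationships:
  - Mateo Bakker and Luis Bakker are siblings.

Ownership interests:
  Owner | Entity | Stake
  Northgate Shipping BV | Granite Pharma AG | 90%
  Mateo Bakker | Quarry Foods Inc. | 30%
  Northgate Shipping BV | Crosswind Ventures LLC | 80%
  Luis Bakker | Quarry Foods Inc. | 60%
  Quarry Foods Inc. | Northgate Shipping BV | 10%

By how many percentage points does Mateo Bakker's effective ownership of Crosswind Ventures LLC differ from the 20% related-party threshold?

12.8

By sibling attribution (R2), Mateo Bakker is treated as also owning Luis Bakker's interest in Quarry Foods Inc, giving 30% + 60% = 90%.
Chain via Quarry Foods Inc. → Northgate Shipping BV (R1): 90% × 10% × 80% = 7.2% of Crosswind Ventures LLC.
7.2% falls short of the 20% threshold by 12.8 percentage points.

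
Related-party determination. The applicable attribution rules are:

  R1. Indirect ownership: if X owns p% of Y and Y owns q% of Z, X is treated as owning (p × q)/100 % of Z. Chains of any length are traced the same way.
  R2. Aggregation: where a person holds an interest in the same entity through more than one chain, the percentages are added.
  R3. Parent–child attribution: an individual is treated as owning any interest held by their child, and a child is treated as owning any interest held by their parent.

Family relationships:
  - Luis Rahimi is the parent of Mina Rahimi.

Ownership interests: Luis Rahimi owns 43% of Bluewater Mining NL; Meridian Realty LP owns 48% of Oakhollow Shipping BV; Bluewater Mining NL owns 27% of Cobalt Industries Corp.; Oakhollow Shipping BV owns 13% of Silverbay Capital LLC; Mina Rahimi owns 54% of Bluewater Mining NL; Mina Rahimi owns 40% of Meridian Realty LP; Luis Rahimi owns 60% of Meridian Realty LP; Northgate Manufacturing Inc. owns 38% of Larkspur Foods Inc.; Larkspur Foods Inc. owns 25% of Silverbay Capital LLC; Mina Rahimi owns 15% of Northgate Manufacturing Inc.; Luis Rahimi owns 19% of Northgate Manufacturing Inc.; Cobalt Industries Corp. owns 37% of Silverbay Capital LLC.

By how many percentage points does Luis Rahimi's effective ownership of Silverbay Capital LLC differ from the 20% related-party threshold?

By parent–child attribution (R3), Luis Rahimi is treated as also owning Mina Rahimi's interest in Northgate Manufacturing Inc, giving 19% + 15% = 34%.
By parent–child attribution (R3), Luis Rahimi is treated as also owning Mina Rahimi's interest in Meridian Realty LP, giving 60% + 40% = 100%.
By parent–child attribution (R3), Luis Rahimi is treated as also owning Mina Rahimi's interest in Bluewater Mining NL, giving 43% + 54% = 97%.
Chain via Northgate Manufacturing Inc. → Larkspur Foods Inc. (R1): 34% × 38% × 25% = 3.23% of Silverbay Capital LLC.
Chain via Meridian Realty LP → Oakhollow Shipping BV (R1): 100% × 48% × 13% = 6.24% of Silverbay Capital LLC.
Chain via Bluewater Mining NL → Cobalt Industries Corp. (R1): 97% × 27% × 37% = 9.6903% of Silverbay Capital LLC.
Aggregating (R2): 3.23% + 6.24% + 9.6903% = 19.1603%.
19.1603% falls short of the 20% threshold by 0.8397 percentage points.

0.8397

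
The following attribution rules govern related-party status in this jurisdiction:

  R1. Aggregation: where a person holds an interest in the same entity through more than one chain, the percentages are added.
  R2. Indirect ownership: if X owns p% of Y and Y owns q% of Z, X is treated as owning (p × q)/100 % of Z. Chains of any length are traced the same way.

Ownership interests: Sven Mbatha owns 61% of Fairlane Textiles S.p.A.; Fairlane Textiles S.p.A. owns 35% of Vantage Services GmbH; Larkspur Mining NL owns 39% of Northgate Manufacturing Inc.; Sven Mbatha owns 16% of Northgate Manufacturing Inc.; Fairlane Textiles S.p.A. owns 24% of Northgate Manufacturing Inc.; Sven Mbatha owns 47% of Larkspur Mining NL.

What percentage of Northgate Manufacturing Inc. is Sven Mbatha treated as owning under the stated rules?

Chain via Fairlane Textiles S.p.A. (R2): 61% × 24% = 14.64% of Northgate Manufacturing Inc.
Chain via Larkspur Mining NL (R2): 47% × 39% = 18.33% of Northgate Manufacturing Inc.
Direct interest in Northgate Manufacturing Inc: 16%.
Aggregating (R1): 14.64% + 18.33% + 16% = 48.97%.

48.97%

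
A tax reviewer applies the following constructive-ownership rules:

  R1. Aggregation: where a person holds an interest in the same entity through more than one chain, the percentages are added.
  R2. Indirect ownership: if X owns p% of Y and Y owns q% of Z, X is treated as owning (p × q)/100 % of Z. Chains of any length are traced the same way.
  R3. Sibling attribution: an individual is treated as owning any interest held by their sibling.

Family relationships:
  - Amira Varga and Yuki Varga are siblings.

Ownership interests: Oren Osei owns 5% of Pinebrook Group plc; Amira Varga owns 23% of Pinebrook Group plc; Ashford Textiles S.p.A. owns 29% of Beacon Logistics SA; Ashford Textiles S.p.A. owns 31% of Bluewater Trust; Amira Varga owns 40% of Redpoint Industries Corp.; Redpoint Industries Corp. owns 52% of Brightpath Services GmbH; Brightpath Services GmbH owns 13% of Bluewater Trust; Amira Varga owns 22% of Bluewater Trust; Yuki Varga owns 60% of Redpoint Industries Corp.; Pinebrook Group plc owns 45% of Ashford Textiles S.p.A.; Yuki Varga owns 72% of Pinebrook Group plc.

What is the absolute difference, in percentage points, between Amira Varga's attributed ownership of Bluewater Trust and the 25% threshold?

By sibling attribution (R3), Amira Varga is treated as also owning Yuki Varga's interest in Redpoint Industries Corp, giving 40% + 60% = 100%.
By sibling attribution (R3), Amira Varga is treated as also owning Yuki Varga's interest in Pinebrook Group plc, giving 23% + 72% = 95%.
Chain via Redpoint Industries Corp. → Brightpath Services GmbH (R2): 100% × 52% × 13% = 6.76% of Bluewater Trust.
Chain via Pinebrook Group plc → Ashford Textiles S.p.A. (R2): 95% × 45% × 31% = 13.2525% of Bluewater Trust.
Direct interest in Bluewater Trust: 22%.
Aggregating (R1): 6.76% + 13.2525% + 22% = 42.0125%.
42.0125% exceeds the 25% threshold by 17.0125 percentage points.

17.0125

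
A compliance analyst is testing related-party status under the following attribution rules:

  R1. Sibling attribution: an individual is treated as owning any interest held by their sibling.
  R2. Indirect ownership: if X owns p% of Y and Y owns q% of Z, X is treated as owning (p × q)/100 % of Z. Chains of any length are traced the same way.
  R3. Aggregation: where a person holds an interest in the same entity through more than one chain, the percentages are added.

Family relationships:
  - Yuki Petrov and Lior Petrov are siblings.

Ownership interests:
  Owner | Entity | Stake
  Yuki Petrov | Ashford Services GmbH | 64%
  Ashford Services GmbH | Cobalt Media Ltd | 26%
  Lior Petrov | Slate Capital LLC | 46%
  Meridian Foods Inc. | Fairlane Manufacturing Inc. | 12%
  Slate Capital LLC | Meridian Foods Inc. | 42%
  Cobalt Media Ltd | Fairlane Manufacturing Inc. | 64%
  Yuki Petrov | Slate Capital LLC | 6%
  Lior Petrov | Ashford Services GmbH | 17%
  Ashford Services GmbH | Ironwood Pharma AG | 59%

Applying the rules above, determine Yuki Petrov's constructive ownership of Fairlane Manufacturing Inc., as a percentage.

16.0992%

By sibling attribution (R1), Yuki Petrov is treated as also owning Lior Petrov's interest in Ashford Services GmbH, giving 64% + 17% = 81%.
By sibling attribution (R1), Yuki Petrov is treated as also owning Lior Petrov's interest in Slate Capital LLC, giving 6% + 46% = 52%.
Chain via Ashford Services GmbH → Cobalt Media Ltd (R2): 81% × 26% × 64% = 13.4784% of Fairlane Manufacturing Inc.
Chain via Slate Capital LLC → Meridian Foods Inc. (R2): 52% × 42% × 12% = 2.6208% of Fairlane Manufacturing Inc.
Aggregating (R3): 13.4784% + 2.6208% = 16.0992%.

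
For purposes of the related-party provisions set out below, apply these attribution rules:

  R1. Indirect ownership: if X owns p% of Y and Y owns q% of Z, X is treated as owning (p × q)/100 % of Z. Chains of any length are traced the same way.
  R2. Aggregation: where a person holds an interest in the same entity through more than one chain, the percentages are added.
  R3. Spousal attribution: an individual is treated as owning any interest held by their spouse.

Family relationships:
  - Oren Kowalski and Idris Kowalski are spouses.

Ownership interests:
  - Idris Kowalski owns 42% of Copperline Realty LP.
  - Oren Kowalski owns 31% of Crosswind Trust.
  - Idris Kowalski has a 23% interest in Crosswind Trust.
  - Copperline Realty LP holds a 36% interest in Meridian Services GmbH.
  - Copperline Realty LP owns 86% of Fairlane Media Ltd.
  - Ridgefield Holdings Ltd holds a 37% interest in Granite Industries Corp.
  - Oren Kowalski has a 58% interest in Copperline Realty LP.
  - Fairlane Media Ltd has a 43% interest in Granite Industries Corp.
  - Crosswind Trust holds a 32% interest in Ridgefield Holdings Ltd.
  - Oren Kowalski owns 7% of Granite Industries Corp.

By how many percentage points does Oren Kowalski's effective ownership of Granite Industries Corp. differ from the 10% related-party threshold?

By spousal attribution (R3), Oren Kowalski is treated as also owning Idris Kowalski's interest in Crosswind Trust, giving 31% + 23% = 54%.
By spousal attribution (R3), Oren Kowalski is treated as also owning Idris Kowalski's interest in Copperline Realty LP, giving 58% + 42% = 100%.
Chain via Crosswind Trust → Ridgefield Holdings Ltd (R1): 54% × 32% × 37% = 6.3936% of Granite Industries Corp.
Chain via Copperline Realty LP → Fairlane Media Ltd (R1): 100% × 86% × 43% = 36.98% of Granite Industries Corp.
Direct interest in Granite Industries Corp: 7%.
Aggregating (R2): 6.3936% + 36.98% + 7% = 50.3736%.
50.3736% exceeds the 10% threshold by 40.3736 percentage points.

40.3736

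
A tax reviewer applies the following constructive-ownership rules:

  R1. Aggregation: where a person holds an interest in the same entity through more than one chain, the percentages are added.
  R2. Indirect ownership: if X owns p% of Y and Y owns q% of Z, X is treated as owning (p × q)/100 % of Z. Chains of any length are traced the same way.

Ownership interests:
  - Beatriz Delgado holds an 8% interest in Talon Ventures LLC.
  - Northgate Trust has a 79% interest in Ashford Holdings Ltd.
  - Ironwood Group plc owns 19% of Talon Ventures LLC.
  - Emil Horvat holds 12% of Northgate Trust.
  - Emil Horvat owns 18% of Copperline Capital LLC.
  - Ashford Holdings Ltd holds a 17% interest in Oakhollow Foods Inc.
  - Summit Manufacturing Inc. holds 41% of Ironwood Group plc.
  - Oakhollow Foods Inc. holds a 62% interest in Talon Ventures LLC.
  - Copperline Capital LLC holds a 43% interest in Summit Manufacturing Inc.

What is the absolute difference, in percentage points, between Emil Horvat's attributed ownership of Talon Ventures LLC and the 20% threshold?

Chain via Northgate Trust → Ashford Holdings Ltd → Oakhollow Foods Inc. (R2): 12% × 79% × 17% × 62% = 0.999192% of Talon Ventures LLC.
Chain via Copperline Capital LLC → Summit Manufacturing Inc. → Ironwood Group plc (R2): 18% × 43% × 41% × 19% = 0.602946% of Talon Ventures LLC.
Aggregating (R1): 0.999192% + 0.602946% = 1.602138%.
1.602138% falls short of the 20% threshold by 18.397862 percentage points.

18.397862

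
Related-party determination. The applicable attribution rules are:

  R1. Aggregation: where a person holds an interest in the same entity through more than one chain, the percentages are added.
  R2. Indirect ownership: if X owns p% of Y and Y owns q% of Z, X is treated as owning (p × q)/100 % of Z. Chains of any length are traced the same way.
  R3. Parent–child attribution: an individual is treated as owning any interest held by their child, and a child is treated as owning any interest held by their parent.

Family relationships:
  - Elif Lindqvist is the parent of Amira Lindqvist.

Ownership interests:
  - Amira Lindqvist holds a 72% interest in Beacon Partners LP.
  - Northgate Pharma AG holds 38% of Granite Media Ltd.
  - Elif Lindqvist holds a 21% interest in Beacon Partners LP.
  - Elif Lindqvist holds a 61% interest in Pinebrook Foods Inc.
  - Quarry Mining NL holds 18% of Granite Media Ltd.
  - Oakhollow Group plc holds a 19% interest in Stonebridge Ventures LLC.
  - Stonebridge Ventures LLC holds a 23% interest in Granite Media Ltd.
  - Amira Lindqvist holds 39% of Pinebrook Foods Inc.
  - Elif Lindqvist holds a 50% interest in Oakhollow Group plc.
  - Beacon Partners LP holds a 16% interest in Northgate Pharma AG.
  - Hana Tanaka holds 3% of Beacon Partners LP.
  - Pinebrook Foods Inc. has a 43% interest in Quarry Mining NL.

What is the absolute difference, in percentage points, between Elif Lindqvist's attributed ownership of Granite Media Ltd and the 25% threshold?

By parent–child attribution (R3), Elif Lindqvist is treated as also owning Amira Lindqvist's interest in Beacon Partners LP, giving 21% + 72% = 93%.
By parent–child attribution (R3), Elif Lindqvist is treated as also owning Amira Lindqvist's interest in Pinebrook Foods Inc, giving 61% + 39% = 100%.
Chain via Beacon Partners LP → Northgate Pharma AG (R2): 93% × 16% × 38% = 5.6544% of Granite Media Ltd.
Chain via Pinebrook Foods Inc. → Quarry Mining NL (R2): 100% × 43% × 18% = 7.74% of Granite Media Ltd.
Chain via Oakhollow Group plc → Stonebridge Ventures LLC (R2): 50% × 19% × 23% = 2.185% of Granite Media Ltd.
Aggregating (R1): 5.6544% + 7.74% + 2.185% = 15.5794%.
15.5794% falls short of the 25% threshold by 9.4206 percentage points.

9.4206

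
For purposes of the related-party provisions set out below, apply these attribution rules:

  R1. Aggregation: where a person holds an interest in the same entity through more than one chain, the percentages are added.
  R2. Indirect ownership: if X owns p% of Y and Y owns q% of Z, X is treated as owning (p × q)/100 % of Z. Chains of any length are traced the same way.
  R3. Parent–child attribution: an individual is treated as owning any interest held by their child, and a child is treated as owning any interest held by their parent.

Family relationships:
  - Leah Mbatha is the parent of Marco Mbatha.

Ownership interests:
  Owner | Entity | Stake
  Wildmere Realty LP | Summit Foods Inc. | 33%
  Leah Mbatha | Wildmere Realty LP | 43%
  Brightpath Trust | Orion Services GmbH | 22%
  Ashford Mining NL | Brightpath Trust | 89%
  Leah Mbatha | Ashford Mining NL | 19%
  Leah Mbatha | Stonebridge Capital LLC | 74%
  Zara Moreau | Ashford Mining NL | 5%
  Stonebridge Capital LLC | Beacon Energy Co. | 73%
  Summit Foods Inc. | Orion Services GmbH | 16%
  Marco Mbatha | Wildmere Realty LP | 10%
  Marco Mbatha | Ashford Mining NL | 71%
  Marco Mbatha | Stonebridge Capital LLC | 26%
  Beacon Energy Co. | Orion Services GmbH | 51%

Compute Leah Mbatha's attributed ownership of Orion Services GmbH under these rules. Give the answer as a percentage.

By parent–child attribution (R3), Leah Mbatha is treated as also owning Marco Mbatha's interest in Wildmere Realty LP, giving 43% + 10% = 53%.
By parent–child attribution (R3), Leah Mbatha is treated as also owning Marco Mbatha's interest in Ashford Mining NL, giving 19% + 71% = 90%.
By parent–child attribution (R3), Leah Mbatha is treated as also owning Marco Mbatha's interest in Stonebridge Capital LLC, giving 74% + 26% = 100%.
Chain via Wildmere Realty LP → Summit Foods Inc. (R2): 53% × 33% × 16% = 2.7984% of Orion Services GmbH.
Chain via Ashford Mining NL → Brightpath Trust (R2): 90% × 89% × 22% = 17.622% of Orion Services GmbH.
Chain via Stonebridge Capital LLC → Beacon Energy Co. (R2): 100% × 73% × 51% = 37.23% of Orion Services GmbH.
Aggregating (R1): 2.7984% + 17.622% + 37.23% = 57.6504%.

57.6504%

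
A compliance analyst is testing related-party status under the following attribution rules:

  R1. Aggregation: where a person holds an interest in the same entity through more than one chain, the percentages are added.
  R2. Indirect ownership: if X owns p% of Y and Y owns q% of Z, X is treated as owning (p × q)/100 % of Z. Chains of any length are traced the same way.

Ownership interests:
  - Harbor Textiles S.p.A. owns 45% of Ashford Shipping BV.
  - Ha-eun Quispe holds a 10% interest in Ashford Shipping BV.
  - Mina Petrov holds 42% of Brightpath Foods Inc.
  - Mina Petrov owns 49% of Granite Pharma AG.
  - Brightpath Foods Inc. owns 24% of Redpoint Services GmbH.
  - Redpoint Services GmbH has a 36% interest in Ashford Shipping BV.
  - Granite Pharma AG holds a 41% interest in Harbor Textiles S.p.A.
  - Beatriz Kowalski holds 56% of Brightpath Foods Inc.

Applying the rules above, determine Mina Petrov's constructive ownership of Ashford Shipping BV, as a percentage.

12.6693%

Chain via Brightpath Foods Inc. → Redpoint Services GmbH (R2): 42% × 24% × 36% = 3.6288% of Ashford Shipping BV.
Chain via Granite Pharma AG → Harbor Textiles S.p.A. (R2): 49% × 41% × 45% = 9.0405% of Ashford Shipping BV.
Aggregating (R1): 3.6288% + 9.0405% = 12.6693%.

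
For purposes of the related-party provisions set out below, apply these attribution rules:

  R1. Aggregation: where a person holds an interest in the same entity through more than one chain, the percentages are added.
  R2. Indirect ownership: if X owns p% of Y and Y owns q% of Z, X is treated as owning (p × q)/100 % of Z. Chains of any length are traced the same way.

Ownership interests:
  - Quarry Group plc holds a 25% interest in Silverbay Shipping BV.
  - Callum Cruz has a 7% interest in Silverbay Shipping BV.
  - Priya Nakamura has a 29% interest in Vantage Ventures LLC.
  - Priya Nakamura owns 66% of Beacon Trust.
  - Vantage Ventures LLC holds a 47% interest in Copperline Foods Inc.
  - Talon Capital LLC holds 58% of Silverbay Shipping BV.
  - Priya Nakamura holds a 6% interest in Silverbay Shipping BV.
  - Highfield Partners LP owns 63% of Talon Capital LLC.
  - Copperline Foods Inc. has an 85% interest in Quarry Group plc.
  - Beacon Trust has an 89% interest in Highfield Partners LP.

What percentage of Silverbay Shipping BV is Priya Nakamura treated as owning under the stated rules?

30.359971%

Chain via Vantage Ventures LLC → Copperline Foods Inc. → Quarry Group plc (R2): 29% × 47% × 85% × 25% = 2.896375% of Silverbay Shipping BV.
Chain via Beacon Trust → Highfield Partners LP → Talon Capital LLC (R2): 66% × 89% × 63% × 58% = 21.463596% of Silverbay Shipping BV.
Direct interest in Silverbay Shipping BV: 6%.
Aggregating (R1): 2.896375% + 21.463596% + 6% = 30.359971%.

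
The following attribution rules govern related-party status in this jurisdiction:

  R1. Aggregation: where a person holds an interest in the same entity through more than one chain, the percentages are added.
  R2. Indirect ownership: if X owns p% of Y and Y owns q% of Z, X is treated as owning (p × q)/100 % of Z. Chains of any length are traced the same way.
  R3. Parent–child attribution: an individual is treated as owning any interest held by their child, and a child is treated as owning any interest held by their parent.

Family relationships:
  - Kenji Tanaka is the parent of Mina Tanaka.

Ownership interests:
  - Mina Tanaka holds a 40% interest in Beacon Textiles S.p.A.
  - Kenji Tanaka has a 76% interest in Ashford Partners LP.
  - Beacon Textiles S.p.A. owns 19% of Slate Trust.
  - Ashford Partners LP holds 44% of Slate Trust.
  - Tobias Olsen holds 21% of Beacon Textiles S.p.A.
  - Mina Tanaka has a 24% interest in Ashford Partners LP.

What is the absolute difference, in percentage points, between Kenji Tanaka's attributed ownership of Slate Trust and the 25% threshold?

By parent–child attribution (R3), Kenji Tanaka is treated as also owning Mina Tanaka's interest in Ashford Partners LP, giving 76% + 24% = 100%.
By parent–child attribution (R3), Kenji Tanaka is treated as owning Mina Tanaka's 40% interest in Beacon Textiles S.p.A.
Chain via Ashford Partners LP (R2): 100% × 44% = 44% of Slate Trust.
Chain via Beacon Textiles S.p.A. (R2): 40% × 19% = 7.6% of Slate Trust.
Aggregating (R1): 44% + 7.6% = 51.6%.
51.6% exceeds the 25% threshold by 26.6 percentage points.

26.6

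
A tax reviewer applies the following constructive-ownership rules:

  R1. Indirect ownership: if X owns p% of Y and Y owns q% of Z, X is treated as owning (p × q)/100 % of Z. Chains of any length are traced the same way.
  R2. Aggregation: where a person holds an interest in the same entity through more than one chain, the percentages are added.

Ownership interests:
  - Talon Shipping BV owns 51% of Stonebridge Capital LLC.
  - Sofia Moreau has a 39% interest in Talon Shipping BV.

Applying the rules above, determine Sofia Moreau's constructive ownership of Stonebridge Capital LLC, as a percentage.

Chain via Talon Shipping BV (R1): 39% × 51% = 19.89% of Stonebridge Capital LLC.

19.89%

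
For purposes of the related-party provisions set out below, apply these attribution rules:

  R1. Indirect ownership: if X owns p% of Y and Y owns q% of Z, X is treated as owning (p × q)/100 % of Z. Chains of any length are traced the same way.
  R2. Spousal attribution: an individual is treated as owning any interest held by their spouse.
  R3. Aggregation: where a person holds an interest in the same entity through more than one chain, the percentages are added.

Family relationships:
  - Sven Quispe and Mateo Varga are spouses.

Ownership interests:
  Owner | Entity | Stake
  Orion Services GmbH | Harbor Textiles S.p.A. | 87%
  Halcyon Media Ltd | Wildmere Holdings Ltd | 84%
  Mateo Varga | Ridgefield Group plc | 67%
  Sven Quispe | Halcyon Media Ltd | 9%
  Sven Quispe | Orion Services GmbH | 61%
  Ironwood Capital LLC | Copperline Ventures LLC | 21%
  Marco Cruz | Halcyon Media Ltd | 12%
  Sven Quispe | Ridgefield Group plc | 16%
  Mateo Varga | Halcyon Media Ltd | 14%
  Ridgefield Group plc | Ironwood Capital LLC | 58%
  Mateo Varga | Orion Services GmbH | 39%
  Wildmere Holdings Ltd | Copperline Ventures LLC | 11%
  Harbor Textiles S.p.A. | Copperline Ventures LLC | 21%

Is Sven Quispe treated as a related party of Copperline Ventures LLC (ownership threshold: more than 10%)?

By spousal attribution (R2), Sven Quispe is treated as also owning Mateo Varga's interest in Halcyon Media Ltd, giving 9% + 14% = 23%.
By spousal attribution (R2), Sven Quispe is treated as also owning Mateo Varga's interest in Orion Services GmbH, giving 61% + 39% = 100%.
By spousal attribution (R2), Sven Quispe is treated as also owning Mateo Varga's interest in Ridgefield Group plc, giving 16% + 67% = 83%.
Chain via Halcyon Media Ltd → Wildmere Holdings Ltd (R1): 23% × 84% × 11% = 2.1252% of Copperline Ventures LLC.
Chain via Orion Services GmbH → Harbor Textiles S.p.A. (R1): 100% × 87% × 21% = 18.27% of Copperline Ventures LLC.
Chain via Ridgefield Group plc → Ironwood Capital LLC (R1): 83% × 58% × 21% = 10.1094% of Copperline Ventures LLC.
Aggregating (R3): 2.1252% + 18.27% + 10.1094% = 30.5046%.
30.5046% exceeds the 10% threshold, so Sven is a related party to Copperline Ventures LLC.

Yes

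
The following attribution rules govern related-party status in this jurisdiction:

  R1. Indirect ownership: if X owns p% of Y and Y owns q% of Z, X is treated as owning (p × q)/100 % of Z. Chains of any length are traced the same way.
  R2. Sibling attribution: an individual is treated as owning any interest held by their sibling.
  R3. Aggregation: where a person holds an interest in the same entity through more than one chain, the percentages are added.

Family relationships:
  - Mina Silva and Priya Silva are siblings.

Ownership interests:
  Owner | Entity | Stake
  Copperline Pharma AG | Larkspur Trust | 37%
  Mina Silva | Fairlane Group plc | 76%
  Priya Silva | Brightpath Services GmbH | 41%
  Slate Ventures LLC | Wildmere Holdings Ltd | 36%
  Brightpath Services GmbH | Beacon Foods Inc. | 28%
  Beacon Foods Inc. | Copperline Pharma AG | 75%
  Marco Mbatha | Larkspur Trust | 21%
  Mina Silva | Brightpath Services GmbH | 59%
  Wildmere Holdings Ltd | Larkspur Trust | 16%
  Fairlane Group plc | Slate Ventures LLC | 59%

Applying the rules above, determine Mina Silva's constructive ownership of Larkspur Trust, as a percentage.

10.352784%

By sibling attribution (R2), Mina Silva is treated as also owning Priya Silva's interest in Brightpath Services GmbH, giving 59% + 41% = 100%.
Chain via Brightpath Services GmbH → Beacon Foods Inc. → Copperline Pharma AG (R1): 100% × 28% × 75% × 37% = 7.77% of Larkspur Trust.
Chain via Fairlane Group plc → Slate Ventures LLC → Wildmere Holdings Ltd (R1): 76% × 59% × 36% × 16% = 2.582784% of Larkspur Trust.
Aggregating (R3): 7.77% + 2.582784% = 10.352784%.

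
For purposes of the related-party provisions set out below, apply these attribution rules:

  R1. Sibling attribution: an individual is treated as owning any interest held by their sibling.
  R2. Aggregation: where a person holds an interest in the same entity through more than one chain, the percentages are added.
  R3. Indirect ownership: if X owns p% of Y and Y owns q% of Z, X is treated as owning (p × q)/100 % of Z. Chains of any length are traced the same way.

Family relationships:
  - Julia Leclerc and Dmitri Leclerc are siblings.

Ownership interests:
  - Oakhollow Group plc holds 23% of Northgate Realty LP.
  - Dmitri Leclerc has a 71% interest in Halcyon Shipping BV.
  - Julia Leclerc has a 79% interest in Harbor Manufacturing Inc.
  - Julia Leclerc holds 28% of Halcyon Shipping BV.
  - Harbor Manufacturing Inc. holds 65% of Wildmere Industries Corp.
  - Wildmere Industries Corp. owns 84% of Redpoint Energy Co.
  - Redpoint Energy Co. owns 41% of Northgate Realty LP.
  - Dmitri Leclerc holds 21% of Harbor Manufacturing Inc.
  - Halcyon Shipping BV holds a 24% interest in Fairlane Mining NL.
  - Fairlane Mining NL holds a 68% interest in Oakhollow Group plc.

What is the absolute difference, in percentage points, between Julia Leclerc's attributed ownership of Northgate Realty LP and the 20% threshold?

By sibling attribution (R1), Julia Leclerc is treated as also owning Dmitri Leclerc's interest in Harbor Manufacturing Inc, giving 79% + 21% = 100%.
By sibling attribution (R1), Julia Leclerc is treated as also owning Dmitri Leclerc's interest in Halcyon Shipping BV, giving 28% + 71% = 99%.
Chain via Harbor Manufacturing Inc. → Wildmere Industries Corp. → Redpoint Energy Co. (R3): 100% × 65% × 84% × 41% = 22.386% of Northgate Realty LP.
Chain via Halcyon Shipping BV → Fairlane Mining NL → Oakhollow Group plc (R3): 99% × 24% × 68% × 23% = 3.716064% of Northgate Realty LP.
Aggregating (R2): 22.386% + 3.716064% = 26.102064%.
26.102064% exceeds the 20% threshold by 6.102064 percentage points.

6.102064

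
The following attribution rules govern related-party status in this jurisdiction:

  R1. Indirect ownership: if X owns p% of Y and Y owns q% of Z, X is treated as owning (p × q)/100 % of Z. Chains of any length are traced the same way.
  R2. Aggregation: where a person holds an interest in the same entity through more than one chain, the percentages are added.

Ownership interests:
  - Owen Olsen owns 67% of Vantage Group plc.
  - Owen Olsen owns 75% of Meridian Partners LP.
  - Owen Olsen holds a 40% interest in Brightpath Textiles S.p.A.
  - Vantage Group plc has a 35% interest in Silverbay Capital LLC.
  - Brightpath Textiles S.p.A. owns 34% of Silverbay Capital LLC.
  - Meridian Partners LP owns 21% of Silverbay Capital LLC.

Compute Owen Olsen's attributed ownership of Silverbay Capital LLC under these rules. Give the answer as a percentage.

Chain via Meridian Partners LP (R1): 75% × 21% = 15.75% of Silverbay Capital LLC.
Chain via Brightpath Textiles S.p.A. (R1): 40% × 34% = 13.6% of Silverbay Capital LLC.
Chain via Vantage Group plc (R1): 67% × 35% = 23.45% of Silverbay Capital LLC.
Aggregating (R2): 15.75% + 13.6% + 23.45% = 52.8%.

52.8%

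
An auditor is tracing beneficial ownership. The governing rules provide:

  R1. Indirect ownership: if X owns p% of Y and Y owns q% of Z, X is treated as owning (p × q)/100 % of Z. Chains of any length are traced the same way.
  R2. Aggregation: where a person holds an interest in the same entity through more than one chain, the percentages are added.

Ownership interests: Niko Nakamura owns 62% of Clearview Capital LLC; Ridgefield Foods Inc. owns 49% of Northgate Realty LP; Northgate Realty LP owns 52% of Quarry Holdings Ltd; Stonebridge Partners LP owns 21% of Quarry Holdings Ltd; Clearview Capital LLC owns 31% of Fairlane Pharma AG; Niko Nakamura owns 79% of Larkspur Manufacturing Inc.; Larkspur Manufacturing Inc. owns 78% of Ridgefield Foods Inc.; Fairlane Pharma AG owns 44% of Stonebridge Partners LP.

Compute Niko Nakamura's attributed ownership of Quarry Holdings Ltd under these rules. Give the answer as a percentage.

17.476704%

Chain via Larkspur Manufacturing Inc. → Ridgefield Foods Inc. → Northgate Realty LP (R1): 79% × 78% × 49% × 52% = 15.700776% of Quarry Holdings Ltd.
Chain via Clearview Capital LLC → Fairlane Pharma AG → Stonebridge Partners LP (R1): 62% × 31% × 44% × 21% = 1.775928% of Quarry Holdings Ltd.
Aggregating (R2): 15.700776% + 1.775928% = 17.476704%.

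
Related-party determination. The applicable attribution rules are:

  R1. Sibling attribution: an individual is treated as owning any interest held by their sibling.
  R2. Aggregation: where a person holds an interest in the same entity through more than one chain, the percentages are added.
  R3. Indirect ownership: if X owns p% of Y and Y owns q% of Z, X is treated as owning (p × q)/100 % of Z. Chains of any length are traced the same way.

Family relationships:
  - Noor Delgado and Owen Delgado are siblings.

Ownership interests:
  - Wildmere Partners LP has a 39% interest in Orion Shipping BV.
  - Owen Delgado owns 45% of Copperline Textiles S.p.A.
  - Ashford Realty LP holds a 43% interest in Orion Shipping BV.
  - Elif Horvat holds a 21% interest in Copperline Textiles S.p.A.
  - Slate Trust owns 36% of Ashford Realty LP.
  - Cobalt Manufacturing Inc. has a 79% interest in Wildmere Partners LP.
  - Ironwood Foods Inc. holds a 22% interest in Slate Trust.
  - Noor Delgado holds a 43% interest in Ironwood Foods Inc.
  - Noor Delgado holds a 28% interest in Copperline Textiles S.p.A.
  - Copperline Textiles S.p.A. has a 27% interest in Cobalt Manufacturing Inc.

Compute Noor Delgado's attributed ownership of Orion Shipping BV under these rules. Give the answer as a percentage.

By sibling attribution (R1), Noor Delgado is treated as also owning Owen Delgado's interest in Copperline Textiles S.p.A, giving 28% + 45% = 73%.
Chain via Ironwood Foods Inc. → Slate Trust → Ashford Realty LP (R3): 43% × 22% × 36% × 43% = 1.464408% of Orion Shipping BV.
Chain via Copperline Textiles S.p.A. → Cobalt Manufacturing Inc. → Wildmere Partners LP (R3): 73% × 27% × 79% × 39% = 6.072651% of Orion Shipping BV.
Aggregating (R2): 1.464408% + 6.072651% = 7.537059%.

7.537059%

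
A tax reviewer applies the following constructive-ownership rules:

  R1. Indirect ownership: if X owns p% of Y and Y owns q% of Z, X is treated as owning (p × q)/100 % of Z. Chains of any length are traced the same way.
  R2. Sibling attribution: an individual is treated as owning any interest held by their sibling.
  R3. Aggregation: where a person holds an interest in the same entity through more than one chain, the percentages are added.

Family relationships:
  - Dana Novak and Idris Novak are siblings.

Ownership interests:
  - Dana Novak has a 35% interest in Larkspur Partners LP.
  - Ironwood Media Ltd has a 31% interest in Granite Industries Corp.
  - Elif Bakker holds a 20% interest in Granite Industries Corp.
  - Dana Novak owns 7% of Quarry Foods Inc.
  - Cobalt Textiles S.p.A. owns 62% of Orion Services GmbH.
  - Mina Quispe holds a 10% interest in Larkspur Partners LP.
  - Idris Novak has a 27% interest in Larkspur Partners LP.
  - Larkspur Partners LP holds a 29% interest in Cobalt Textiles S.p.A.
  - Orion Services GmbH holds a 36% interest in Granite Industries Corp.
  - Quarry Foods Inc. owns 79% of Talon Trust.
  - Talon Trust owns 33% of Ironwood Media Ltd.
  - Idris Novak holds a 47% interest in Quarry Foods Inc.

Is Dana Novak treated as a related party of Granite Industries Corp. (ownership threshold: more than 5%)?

By sibling attribution (R2), Dana Novak is treated as also owning Idris Novak's interest in Larkspur Partners LP, giving 35% + 27% = 62%.
By sibling attribution (R2), Dana Novak is treated as also owning Idris Novak's interest in Quarry Foods Inc, giving 7% + 47% = 54%.
Chain via Larkspur Partners LP → Cobalt Textiles S.p.A. → Orion Services GmbH (R1): 62% × 29% × 62% × 36% = 4.013136% of Granite Industries Corp.
Chain via Quarry Foods Inc. → Talon Trust → Ironwood Media Ltd (R1): 54% × 79% × 33% × 31% = 4.364118% of Granite Industries Corp.
Aggregating (R3): 4.013136% + 4.364118% = 8.377254%.
8.377254% exceeds the 5% threshold, so Dana is a related party to Granite Industries Corp.

Yes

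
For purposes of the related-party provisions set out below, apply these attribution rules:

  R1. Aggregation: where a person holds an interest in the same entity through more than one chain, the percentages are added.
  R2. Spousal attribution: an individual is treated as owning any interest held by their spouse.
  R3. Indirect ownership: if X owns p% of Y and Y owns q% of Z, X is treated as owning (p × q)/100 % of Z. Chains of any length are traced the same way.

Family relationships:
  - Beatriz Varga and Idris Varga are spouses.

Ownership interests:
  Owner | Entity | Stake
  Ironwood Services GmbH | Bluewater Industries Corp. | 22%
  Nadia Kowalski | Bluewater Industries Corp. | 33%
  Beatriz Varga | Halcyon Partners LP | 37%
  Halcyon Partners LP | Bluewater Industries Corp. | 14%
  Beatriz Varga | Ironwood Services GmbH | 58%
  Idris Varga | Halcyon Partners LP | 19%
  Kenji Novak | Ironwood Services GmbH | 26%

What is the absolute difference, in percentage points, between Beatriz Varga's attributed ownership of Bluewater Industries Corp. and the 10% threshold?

By spousal attribution (R2), Beatriz Varga is treated as also owning Idris Varga's interest in Halcyon Partners LP, giving 37% + 19% = 56%.
Chain via Halcyon Partners LP (R3): 56% × 14% = 7.84% of Bluewater Industries Corp.
Chain via Ironwood Services GmbH (R3): 58% × 22% = 12.76% of Bluewater Industries Corp.
Aggregating (R1): 7.84% + 12.76% = 20.6%.
20.6% exceeds the 10% threshold by 10.6 percentage points.

10.6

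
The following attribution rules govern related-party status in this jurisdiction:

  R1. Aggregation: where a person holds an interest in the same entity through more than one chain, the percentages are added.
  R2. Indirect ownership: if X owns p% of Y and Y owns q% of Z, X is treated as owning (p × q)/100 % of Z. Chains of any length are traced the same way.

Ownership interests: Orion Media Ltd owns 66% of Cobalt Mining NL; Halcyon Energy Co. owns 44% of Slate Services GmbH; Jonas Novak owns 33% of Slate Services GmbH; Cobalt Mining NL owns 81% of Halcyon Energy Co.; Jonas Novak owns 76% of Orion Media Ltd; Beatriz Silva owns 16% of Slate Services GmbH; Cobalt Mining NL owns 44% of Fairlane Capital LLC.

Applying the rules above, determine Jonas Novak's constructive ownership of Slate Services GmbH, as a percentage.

50.877024%

Chain via Orion Media Ltd → Cobalt Mining NL → Halcyon Energy Co. (R2): 76% × 66% × 81% × 44% = 17.877024% of Slate Services GmbH.
Direct interest in Slate Services GmbH: 33%.
Aggregating (R1): 17.877024% + 33% = 50.877024%.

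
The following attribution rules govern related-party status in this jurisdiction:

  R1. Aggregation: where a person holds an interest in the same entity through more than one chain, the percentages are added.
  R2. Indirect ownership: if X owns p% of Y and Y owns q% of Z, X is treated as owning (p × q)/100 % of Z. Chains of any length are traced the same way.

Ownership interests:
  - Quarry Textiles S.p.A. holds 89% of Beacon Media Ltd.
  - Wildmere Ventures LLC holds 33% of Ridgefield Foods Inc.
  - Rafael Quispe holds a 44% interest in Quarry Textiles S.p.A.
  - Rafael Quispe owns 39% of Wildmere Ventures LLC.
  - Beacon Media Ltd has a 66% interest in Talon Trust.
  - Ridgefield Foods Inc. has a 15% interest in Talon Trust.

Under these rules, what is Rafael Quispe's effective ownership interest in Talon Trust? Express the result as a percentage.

27.7761%

Chain via Quarry Textiles S.p.A. → Beacon Media Ltd (R2): 44% × 89% × 66% = 25.8456% of Talon Trust.
Chain via Wildmere Ventures LLC → Ridgefield Foods Inc. (R2): 39% × 33% × 15% = 1.9305% of Talon Trust.
Aggregating (R1): 25.8456% + 1.9305% = 27.7761%.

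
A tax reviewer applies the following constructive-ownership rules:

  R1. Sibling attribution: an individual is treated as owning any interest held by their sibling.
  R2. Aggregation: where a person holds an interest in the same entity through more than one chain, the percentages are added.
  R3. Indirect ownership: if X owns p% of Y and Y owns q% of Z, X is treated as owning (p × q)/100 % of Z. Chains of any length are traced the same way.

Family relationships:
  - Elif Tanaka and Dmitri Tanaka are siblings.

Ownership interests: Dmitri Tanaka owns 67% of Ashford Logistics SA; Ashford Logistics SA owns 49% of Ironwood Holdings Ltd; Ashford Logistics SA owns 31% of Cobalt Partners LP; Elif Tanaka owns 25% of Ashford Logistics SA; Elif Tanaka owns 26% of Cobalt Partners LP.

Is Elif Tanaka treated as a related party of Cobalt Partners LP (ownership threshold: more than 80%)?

No

By sibling attribution (R1), Elif Tanaka is treated as also owning Dmitri Tanaka's interest in Ashford Logistics SA, giving 25% + 67% = 92%.
Chain via Ashford Logistics SA (R3): 92% × 31% = 28.52% of Cobalt Partners LP.
Direct interest in Cobalt Partners LP: 26%.
Aggregating (R2): 28.52% + 26% = 54.52%.
54.52% does not exceed the 80% threshold, so Elif is not a related party to Cobalt Partners LP.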